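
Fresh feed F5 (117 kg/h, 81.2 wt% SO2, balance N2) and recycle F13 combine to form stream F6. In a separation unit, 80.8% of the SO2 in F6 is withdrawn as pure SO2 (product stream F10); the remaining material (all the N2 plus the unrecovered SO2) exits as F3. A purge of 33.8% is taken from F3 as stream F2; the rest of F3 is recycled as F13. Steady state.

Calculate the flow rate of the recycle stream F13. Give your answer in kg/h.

N2 enters only via F5 and leaves only via the purge: 117×0.188 = 0.338×(N2 in F3), and the separation unit passes all N2, so N2 in F6 = N2 in F3 = 65.077 kg/h.
SO2 in F6: m_A = 117×0.812 + (1−0.338)·(1−0.808)·m_A, so m_A = 95.004/0.8729 = 108.84 kg/h.
F3 = (1−0.808)×108.84 + 65.077 = 85.974 kg/h.
Recycle F13 = (1−0.338)×85.974 = 56.915 kg/h.

56.91 kg/h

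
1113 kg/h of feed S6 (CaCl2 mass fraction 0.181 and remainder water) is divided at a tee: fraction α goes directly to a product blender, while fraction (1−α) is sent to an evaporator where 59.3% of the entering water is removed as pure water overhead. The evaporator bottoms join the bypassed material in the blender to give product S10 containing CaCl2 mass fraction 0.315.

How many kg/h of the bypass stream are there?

All 1113×0.181 = 201.45 kg/h of CaCl2 reaches S10, so S10 = 201.45/0.315 = 639.53 kg/h and vapour = 473.47 kg/h.
The evaporator receives (1−α)·1113 of feed at 0.819 water and removes 0.593 of that water:
0.593×0.819×(1−α)×1113 = 473.47
(1−α) = 473.47/540.55 = 0.8759;  α = 0.1241.
Bypass flow = 0.1241×1113 = 138.12 kg/h.

138.1 kg/h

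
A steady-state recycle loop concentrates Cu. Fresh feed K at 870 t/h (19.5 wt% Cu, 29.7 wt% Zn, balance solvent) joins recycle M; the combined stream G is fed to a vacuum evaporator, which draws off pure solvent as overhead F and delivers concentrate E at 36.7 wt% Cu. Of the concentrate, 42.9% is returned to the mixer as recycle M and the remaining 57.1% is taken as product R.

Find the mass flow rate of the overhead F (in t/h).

Overall Cu balance (none leaves overhead): Cu in fresh feed = Cu in product, i.e. 870×0.195 = (1−0.429)·E·0.367.
E = 169.65/(0.367×0.571) = 809.56 t/h.
Recycle M = 0.429×809.56 = 347.3 t/h.
Combined feed G = 870 + 347.3 = 1217.3 t/h.
Overhead F = G − E = 1217.3 − 809.56 = 407.74 t/h.

407.7 t/h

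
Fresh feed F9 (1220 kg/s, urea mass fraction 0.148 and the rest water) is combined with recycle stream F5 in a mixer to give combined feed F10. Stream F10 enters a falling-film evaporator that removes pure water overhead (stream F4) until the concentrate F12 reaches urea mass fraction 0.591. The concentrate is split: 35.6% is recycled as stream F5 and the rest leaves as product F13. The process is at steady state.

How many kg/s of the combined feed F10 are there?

Overall urea balance (none leaves overhead): urea in fresh feed = urea in product, i.e. 1220×0.148 = (1−0.356)·F12·0.591.
F12 = 180.56/(0.591×0.644) = 474.4 kg/s.
Recycle F5 = 0.356×474.4 = 168.89 kg/s.
Combined feed F10 = 1220 + 168.89 = 1388.9 kg/s.

1389 kg/s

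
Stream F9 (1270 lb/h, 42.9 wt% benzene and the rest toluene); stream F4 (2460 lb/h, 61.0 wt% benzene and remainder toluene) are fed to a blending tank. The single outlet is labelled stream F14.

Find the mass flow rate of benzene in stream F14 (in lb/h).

2045 lb/h

benzene out = benzene in = 1270×0.429 + 2460×0.610 = 2045.4 lb/h.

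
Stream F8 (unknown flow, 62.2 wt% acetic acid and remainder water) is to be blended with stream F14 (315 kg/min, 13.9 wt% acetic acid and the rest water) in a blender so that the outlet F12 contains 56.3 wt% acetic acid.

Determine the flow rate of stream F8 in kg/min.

2264 kg/min

Let F8 be the unknown flow. Total out = 315 + F8.
acetic acid balance: 43.785 + 0.622·F8 = 0.563·(315 + F8)
(0.622 − 0.563)·F8 = 0.563×315 − 43.785 = 133.56
F8 = 133.56 / 0.059 = 2263.7 kg/min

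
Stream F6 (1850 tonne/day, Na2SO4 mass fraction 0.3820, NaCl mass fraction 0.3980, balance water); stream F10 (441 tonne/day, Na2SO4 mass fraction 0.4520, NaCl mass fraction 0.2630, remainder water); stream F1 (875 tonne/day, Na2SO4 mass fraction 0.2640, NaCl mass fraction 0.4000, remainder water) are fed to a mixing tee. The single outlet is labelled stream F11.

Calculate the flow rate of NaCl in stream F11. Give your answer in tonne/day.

1202 tonne/day

NaCl out = NaCl in = 1850×0.398 + 441×0.263 + 875×0.400 = 1202.3 tonne/day.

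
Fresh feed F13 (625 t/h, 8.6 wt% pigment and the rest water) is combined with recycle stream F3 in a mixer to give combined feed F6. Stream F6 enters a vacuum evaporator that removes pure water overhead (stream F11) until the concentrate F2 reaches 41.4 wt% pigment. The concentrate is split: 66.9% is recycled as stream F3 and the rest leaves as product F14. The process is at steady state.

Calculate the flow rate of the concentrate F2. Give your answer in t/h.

Overall pigment balance (none leaves overhead): pigment in fresh feed = pigment in product, i.e. 625×0.086 = (1−0.669)·F2·0.414.
F2 = 53.75/(0.414×0.331) = 392.24 t/h.

392.2 t/h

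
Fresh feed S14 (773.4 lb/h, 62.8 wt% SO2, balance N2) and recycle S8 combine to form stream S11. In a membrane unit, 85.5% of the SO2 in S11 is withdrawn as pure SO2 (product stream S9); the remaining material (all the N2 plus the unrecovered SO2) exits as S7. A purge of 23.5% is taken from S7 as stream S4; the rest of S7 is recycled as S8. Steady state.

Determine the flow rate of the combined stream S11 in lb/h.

1771 lb/h

N2 enters only via S14 and leaves only via the purge: 773.4×0.372 = 0.235×(N2 in S7), and the membrane unit passes all N2, so N2 in S11 = N2 in S7 = 1224.3 lb/h.
SO2 in S11: m_A = 773.4×0.628 + (1−0.235)·(1−0.855)·m_A, so m_A = 485.7/0.8891 = 546.29 lb/h.
S11 = 546.29 + 1224.3 = 1770.6 lb/h.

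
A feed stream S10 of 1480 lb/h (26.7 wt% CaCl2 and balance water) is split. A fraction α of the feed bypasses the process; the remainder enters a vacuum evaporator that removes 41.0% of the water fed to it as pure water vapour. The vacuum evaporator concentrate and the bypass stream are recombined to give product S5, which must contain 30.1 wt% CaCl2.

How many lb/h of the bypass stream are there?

All 1480×0.267 = 395.16 lb/h of CaCl2 reaches S5, so S5 = 395.16/0.301 = 1312.8 lb/h and vapour = 167.18 lb/h.
The evaporator receives (1−α)·1480 of feed at 0.733 water and removes 0.410 of that water:
0.410×0.733×(1−α)×1480 = 167.18
(1−α) = 167.18/444.78 = 0.3759;  α = 0.6241.
Bypass flow = 0.6241×1480 = 923.73 lb/h.

923.7 lb/h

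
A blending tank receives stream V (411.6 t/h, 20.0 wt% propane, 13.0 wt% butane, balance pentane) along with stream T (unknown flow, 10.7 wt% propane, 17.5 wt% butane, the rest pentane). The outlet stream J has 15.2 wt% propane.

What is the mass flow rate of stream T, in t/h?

439 t/h

Let T be the unknown flow. Total out = 411.6 + T.
propane balance: 82.32 + 0.107·T = 0.152·(411.6 + T)
(0.107 − 0.152)·T = 0.152×411.6 − 82.32 = -19.757
T = -19.757 / -0.045 = 439.04 t/h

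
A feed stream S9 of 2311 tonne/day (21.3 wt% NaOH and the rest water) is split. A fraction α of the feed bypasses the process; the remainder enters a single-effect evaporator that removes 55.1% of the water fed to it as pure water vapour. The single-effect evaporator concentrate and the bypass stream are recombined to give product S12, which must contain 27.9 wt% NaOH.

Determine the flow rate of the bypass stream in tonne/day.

1050 tonne/day

All 2311×0.213 = 492.24 tonne/day of NaOH reaches S12, so S12 = 492.24/0.279 = 1764.3 tonne/day and vapour = 546.69 tonne/day.
The evaporator receives (1−α)·2311 of feed at 0.787 water and removes 0.551 of that water:
0.551×0.787×(1−α)×2311 = 546.69
(1−α) = 546.69/1002.1 = 0.5455;  α = 0.4545.
Bypass flow = 0.4545×2311 = 1050.3 tonne/day.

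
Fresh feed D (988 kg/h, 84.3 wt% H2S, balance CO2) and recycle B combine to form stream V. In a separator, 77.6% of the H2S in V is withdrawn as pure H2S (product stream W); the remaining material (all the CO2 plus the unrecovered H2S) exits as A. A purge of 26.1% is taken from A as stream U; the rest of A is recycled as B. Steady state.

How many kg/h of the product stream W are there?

H2S in V: m_A = 988×0.843 + (1−0.261)·(1−0.776)·m_A, so m_A = 832.88/0.8345 = 998.11 kg/h.
Product W = 0.776×998.11 = 774.53 kg/h.

774.5 kg/h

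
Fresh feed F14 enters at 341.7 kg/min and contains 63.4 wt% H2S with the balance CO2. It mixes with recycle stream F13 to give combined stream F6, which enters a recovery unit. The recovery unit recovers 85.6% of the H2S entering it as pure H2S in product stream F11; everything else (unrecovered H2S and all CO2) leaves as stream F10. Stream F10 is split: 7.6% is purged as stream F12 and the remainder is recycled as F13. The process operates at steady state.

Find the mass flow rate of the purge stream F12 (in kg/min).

127.8 kg/min

CO2 enters only via F14 and leaves only via the purge: 341.7×0.366 = 0.076×(CO2 in F10), and the recovery unit passes all CO2, so CO2 in F6 = CO2 in F10 = 1645.6 kg/min.
H2S in F6: m_A = 341.7×0.634 + (1−0.076)·(1−0.856)·m_A, so m_A = 216.64/0.8669 = 249.89 kg/min.
F10 = (1−0.856)×249.89 + 1645.6 = 1681.5 kg/min.
Purge F12 = 0.076×1681.5 = 127.8 kg/min.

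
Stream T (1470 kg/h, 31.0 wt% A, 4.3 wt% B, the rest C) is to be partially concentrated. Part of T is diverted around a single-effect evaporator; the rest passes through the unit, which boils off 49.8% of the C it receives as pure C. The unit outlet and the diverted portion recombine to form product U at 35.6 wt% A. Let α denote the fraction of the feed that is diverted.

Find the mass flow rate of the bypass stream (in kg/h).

All 1470×0.310 = 455.7 kg/h of A reaches U, so U = 455.7/0.356 = 1280.1 kg/h and vapour = 189.94 kg/h.
The evaporator receives (1−α)·1470 of feed at 0.647 C and removes 0.498 of that C:
0.498×0.647×(1−α)×1470 = 189.94
(1−α) = 189.94/473.64 = 0.4010;  α = 0.5990.
Bypass flow = 0.5990×1470 = 880.49 kg/h.

880.5 kg/h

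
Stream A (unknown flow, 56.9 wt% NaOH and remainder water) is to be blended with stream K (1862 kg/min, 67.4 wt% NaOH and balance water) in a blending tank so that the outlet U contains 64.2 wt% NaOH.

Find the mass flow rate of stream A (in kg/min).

816.2 kg/min

Let A be the unknown flow. Total out = 1862 + A.
NaOH balance: 1255 + 0.569·A = 0.642·(1862 + A)
(0.569 − 0.642)·A = 0.642×1862 − 1255 = -59.584
A = -59.584 / -0.073 = 816.22 kg/min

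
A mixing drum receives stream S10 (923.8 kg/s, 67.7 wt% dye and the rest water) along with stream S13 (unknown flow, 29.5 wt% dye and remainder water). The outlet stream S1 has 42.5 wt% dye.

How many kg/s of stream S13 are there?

Let S13 be the unknown flow. Total out = 923.8 + S13.
dye balance: 625.41 + 0.295·S13 = 0.425·(923.8 + S13)
(0.295 − 0.425)·S13 = 0.425×923.8 − 625.41 = -232.8
S13 = -232.8 / -0.130 = 1790.8 kg/s

1791 kg/s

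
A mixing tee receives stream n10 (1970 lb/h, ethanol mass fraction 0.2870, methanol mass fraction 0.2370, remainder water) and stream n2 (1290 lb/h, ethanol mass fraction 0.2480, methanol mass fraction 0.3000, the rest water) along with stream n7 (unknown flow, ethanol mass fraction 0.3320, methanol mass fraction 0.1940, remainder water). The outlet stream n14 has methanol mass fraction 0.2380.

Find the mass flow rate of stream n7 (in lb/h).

1773 lb/h

Let n7 be the unknown flow. Total out = 3260 + n7.
methanol balance: 853.89 + 0.194·n7 = 0.238·(3260 + n7)
(0.194 − 0.238)·n7 = 0.238×3260 − 853.89 = -78.01
n7 = -78.01 / -0.044 = 1773 lb/h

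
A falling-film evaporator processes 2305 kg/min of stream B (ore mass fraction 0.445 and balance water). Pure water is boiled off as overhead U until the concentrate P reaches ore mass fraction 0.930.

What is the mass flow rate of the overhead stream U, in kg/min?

ore is conserved: 2305×0.445 = 1025.7 kg/min all reports to the concentrate.
Concentrate = 1025.7/(target fraction) = 1102.9 kg/min.
Overhead = 2305 − 1102.9 = 1202.1 kg/min.

1202 kg/min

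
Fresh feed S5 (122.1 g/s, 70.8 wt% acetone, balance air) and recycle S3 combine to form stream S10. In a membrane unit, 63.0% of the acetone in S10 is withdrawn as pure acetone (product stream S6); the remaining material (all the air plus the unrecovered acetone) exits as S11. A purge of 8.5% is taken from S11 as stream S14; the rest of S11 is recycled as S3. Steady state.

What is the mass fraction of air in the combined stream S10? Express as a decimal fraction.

air enters only via S5 and leaves only via the purge: 122.1×0.292 = 0.085×(air in S11), and the membrane unit passes all air, so air in S10 = air in S11 = 419.45 g/s.
acetone in S10: m_A = 122.1×0.708 + (1−0.085)·(1−0.630)·m_A, so m_A = 86.447/0.6614 = 130.69 g/s.
S10 = 130.69 + 419.45 = 550.14 g/s.
air fraction in S10 = 419.45/550.14 = 0.7624.

0.7624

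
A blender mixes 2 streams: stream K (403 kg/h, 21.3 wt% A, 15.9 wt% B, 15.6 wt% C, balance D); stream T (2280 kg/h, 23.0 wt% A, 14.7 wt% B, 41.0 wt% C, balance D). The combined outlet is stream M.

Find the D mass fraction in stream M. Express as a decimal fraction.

0.252

Total flow out = 403 + 2280 = 2683 kg/h.
D in = 403×0.472 + 2280×0.213 = 675.86 kg/h.
D mass fraction in M = 675.86/2683 = 0.252.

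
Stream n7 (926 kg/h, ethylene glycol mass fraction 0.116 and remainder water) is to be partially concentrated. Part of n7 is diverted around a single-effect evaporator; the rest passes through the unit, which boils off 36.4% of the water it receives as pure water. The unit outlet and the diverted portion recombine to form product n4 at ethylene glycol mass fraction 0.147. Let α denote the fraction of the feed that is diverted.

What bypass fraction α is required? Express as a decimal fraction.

All 926×0.116 = 107.42 kg/h of ethylene glycol reaches n4, so n4 = 107.42/0.147 = 730.72 kg/h and vapour = 195.28 kg/h.
The evaporator receives (1−α)·926 of feed at 0.884 water and removes 0.364 of that water:
0.364×0.884×(1−α)×926 = 195.28
(1−α) = 195.28/297.96 = 0.6554;  α = 0.3446.

0.345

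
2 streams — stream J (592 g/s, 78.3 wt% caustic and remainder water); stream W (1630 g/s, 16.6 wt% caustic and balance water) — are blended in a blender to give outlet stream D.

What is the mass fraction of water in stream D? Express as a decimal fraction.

Total flow out = 592 + 1630 = 2222 g/s.
water in = 592×0.217 + 1630×0.834 = 1487.9 g/s.
water mass fraction in D = 1487.9/2222 = 0.670.

0.670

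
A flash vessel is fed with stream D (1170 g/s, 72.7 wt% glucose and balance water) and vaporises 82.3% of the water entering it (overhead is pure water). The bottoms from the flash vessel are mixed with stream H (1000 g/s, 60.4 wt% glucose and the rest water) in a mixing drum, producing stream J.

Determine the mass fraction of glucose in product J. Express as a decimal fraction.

Vapour removed = 0.823×0.273×1170 = 262.87 g/s; concentrate = 907.13 g/s.
glucose reaching the mixer = 850.59 (from concentrate) + 1000×0.604 = 1454.6 g/s.
Product flow = 907.13 + 1000 = 1907.1 g/s; glucose fraction = 0.763.

0.763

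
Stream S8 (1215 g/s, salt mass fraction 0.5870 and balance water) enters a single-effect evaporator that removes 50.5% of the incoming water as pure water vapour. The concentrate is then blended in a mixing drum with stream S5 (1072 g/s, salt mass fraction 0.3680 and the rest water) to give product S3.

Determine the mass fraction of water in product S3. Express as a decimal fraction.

Vapour removed = 0.505×0.413×1215 = 253.41 g/s; concentrate = 961.59 g/s.
water reaching the mixer = 248.39 (from concentrate) + 1072×0.632 = 925.89 g/s.
Product flow = 961.59 + 1072 = 2033.6 g/s; water fraction = 0.4553.

0.4553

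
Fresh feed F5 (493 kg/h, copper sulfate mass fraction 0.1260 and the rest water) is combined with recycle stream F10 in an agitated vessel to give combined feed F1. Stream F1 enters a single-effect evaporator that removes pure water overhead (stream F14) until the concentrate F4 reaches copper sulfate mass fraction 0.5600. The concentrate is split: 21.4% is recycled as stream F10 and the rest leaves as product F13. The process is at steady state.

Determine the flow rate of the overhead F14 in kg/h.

382.1 kg/h

Overall copper sulfate balance (none leaves overhead): copper sulfate in fresh feed = copper sulfate in product, i.e. 493×0.126 = (1−0.214)·F4·0.560.
F4 = 62.118/(0.560×0.786) = 141.13 kg/h.
Recycle F10 = 0.214×141.13 = 30.201 kg/h.
Combined feed F1 = 493 + 30.201 = 523.2 kg/h.
Overhead F14 = F1 − F4 = 523.2 − 141.13 = 382.07 kg/h.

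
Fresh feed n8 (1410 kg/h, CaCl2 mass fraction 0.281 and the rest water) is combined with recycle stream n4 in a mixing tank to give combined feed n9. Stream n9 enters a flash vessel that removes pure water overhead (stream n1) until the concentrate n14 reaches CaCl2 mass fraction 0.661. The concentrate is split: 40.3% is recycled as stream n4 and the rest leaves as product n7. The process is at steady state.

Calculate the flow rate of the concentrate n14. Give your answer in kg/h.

Overall CaCl2 balance (none leaves overhead): CaCl2 in fresh feed = CaCl2 in product, i.e. 1410×0.281 = (1−0.403)·n14·0.661.
n14 = 396.21/(0.661×0.597) = 1004 kg/h.

1004 kg/h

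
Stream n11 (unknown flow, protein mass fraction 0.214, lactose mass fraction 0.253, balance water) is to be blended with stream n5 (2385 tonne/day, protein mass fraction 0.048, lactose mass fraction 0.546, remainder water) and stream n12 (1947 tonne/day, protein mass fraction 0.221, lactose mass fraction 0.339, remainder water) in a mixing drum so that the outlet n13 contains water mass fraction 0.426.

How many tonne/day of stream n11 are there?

191 tonne/day

Let n11 be the unknown flow. Total out = 4332 + n11.
water balance: 1825 + 0.533·n11 = 0.426·(4332 + n11)
(0.533 − 0.426)·n11 = 0.426×4332 − 1825 = 20.442
n11 = 20.442 / 0.107 = 191.05 tonne/day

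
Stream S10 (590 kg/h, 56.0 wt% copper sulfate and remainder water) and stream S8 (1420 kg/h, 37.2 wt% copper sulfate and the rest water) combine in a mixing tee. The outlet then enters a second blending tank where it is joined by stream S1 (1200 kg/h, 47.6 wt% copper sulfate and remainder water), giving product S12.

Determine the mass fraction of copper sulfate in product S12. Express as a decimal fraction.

0.445

Overall, product flow = 3210 kg/h.
copper sulfate in = 590×0.560 + 1420×0.372 + 1200×0.476 = 1429.8 kg/h.
copper sulfate fraction in S12 = 0.445.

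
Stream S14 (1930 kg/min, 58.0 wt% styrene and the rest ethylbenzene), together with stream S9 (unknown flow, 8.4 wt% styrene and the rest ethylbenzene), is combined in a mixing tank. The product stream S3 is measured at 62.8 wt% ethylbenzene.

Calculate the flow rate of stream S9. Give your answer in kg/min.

1394 kg/min

Let S9 be the unknown flow. Total out = 1930 + S9.
ethylbenzene balance: 810.6 + 0.916·S9 = 0.628·(1930 + S9)
(0.916 − 0.628)·S9 = 0.628×1930 − 810.6 = 401.44
S9 = 401.44 / 0.288 = 1393.9 kg/min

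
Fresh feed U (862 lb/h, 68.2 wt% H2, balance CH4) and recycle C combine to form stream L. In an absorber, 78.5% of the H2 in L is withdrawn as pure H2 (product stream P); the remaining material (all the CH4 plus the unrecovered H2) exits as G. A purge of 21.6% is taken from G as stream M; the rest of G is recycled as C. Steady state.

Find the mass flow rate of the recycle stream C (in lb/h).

CH4 enters only via U and leaves only via the purge: 862×0.318 = 0.216×(CH4 in G), and the absorber passes all CH4, so CH4 in L = CH4 in G = 1269.1 lb/h.
H2 in L: m_A = 862×0.682 + (1−0.216)·(1−0.785)·m_A, so m_A = 587.88/0.8314 = 707.07 lb/h.
G = (1−0.785)×707.07 + 1269.1 = 1421.1 lb/h.
Recycle C = (1−0.216)×1421.1 = 1114.1 lb/h.

1114 lb/h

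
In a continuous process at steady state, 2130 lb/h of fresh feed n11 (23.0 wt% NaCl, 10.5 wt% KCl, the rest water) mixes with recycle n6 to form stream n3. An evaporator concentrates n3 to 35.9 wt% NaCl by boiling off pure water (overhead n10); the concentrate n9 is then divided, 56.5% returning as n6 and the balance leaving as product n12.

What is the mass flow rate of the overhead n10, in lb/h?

765.4 lb/h

Overall NaCl balance (none leaves overhead): NaCl in fresh feed = NaCl in product, i.e. 2130×0.230 = (1−0.565)·n9·0.359.
n9 = 489.9/(0.359×0.435) = 3137.1 lb/h.
Recycle n6 = 0.565×3137.1 = 1772.4 lb/h.
Combined feed n3 = 2130 + 1772.4 = 3902.4 lb/h.
Overhead n10 = n3 − n9 = 3902.4 − 3137.1 = 765.38 lb/h.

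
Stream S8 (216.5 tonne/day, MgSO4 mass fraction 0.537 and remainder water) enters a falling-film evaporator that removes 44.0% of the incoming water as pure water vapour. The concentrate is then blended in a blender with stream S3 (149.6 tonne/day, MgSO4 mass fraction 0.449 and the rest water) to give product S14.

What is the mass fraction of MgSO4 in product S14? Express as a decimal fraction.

0.570

Vapour removed = 0.440×0.463×216.5 = 44.105 tonne/day; concentrate = 172.39 tonne/day.
MgSO4 reaching the mixer = 116.26 (from concentrate) + 149.6×0.449 = 183.43 tonne/day.
Product flow = 172.39 + 149.6 = 321.99 tonne/day; MgSO4 fraction = 0.570.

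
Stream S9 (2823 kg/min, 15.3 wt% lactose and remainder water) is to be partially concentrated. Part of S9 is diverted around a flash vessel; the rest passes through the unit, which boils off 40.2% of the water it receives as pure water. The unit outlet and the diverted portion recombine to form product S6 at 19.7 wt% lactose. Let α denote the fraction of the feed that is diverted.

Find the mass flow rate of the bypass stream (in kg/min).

971.2 kg/min

All 2823×0.153 = 431.92 kg/min of lactose reaches S6, so S6 = 431.92/0.197 = 2192.5 kg/min and vapour = 630.52 kg/min.
The evaporator receives (1−α)·2823 of feed at 0.847 water and removes 0.402 of that water:
0.402×0.847×(1−α)×2823 = 630.52
(1−α) = 630.52/961.21 = 0.6560;  α = 0.3440.
Bypass flow = 0.3440×2823 = 971.23 kg/min.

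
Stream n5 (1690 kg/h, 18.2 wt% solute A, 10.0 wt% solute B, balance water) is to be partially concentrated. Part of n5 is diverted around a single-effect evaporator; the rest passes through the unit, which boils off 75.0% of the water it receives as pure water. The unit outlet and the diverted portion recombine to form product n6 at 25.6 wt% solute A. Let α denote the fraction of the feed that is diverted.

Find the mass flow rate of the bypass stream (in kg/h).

782.8 kg/h

All 1690×0.182 = 307.58 kg/h of solute A reaches n6, so n6 = 307.58/0.256 = 1201.5 kg/h and vapour = 488.52 kg/h.
The evaporator receives (1−α)·1690 of feed at 0.718 water and removes 0.750 of that water:
0.750×0.718×(1−α)×1690 = 488.52
(1−α) = 488.52/910.06 = 0.5368;  α = 0.4632.
Bypass flow = 0.4632×1690 = 782.82 kg/h.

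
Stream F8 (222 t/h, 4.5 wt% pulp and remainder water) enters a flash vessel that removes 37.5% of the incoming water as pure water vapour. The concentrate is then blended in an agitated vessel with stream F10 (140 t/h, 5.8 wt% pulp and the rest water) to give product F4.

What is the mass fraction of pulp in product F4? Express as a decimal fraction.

Vapour removed = 0.375×0.955×222 = 79.504 t/h; concentrate = 142.5 t/h.
pulp reaching the mixer = 9.99 (from concentrate) + 140×0.058 = 18.11 t/h.
Product flow = 142.5 + 140 = 282.5 t/h; pulp fraction = 0.0641.

0.0641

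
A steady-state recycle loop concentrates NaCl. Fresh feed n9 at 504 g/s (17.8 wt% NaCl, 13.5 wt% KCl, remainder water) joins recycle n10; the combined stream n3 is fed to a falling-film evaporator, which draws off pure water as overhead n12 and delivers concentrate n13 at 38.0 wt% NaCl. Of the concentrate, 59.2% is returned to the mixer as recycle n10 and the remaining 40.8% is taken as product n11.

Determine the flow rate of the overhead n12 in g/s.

267.9 g/s

Overall NaCl balance (none leaves overhead): NaCl in fresh feed = NaCl in product, i.e. 504×0.178 = (1−0.592)·n13·0.380.
n13 = 89.712/(0.380×0.408) = 578.64 g/s.
Recycle n10 = 0.592×578.64 = 342.55 g/s.
Combined feed n3 = 504 + 342.55 = 846.55 g/s.
Overhead n12 = n3 − n13 = 846.55 − 578.64 = 267.92 g/s.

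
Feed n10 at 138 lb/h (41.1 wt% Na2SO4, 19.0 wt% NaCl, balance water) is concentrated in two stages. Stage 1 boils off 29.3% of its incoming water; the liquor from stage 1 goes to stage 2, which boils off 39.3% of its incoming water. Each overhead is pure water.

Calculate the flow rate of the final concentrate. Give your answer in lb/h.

106.6 lb/h

water in feed = 138×0.399 = 55.062 lb/h.
After stage 1: water left = (1−0.293)×55.062 = 38.929; stream total = 121.87 lb/h.
After stage 2: water left = (1−0.393)×38.929 = 23.63; final concentrate = 106.57 lb/h.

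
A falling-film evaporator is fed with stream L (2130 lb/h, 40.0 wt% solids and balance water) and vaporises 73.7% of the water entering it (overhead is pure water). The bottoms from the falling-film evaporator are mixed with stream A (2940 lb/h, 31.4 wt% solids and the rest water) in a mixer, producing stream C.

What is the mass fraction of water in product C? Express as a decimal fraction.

0.570

Vapour removed = 0.737×0.600×2130 = 941.89 lb/h; concentrate = 1188.1 lb/h.
water reaching the mixer = 336.11 (from concentrate) + 2940×0.686 = 2353 lb/h.
Product flow = 1188.1 + 2940 = 4128.1 lb/h; water fraction = 0.570.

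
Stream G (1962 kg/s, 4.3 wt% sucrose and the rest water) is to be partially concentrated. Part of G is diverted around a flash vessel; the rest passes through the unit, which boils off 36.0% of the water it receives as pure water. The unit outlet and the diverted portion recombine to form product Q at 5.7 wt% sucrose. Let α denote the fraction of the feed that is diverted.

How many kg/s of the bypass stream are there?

563.3 kg/s

All 1962×0.043 = 84.366 kg/s of sucrose reaches Q, so Q = 84.366/0.057 = 1480.1 kg/s and vapour = 481.89 kg/s.
The evaporator receives (1−α)·1962 of feed at 0.957 water and removes 0.360 of that water:
0.360×0.957×(1−α)×1962 = 481.89
(1−α) = 481.89/675.95 = 0.7129;  α = 0.2871.
Bypass flow = 0.2871×1962 = 563.26 kg/s.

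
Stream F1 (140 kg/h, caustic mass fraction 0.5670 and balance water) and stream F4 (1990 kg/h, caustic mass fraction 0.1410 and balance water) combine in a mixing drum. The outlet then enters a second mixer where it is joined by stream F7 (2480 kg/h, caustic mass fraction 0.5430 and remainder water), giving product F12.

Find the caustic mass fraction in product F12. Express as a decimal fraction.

Overall, product flow = 4610 kg/h.
caustic in = 140×0.567 + 1990×0.141 + 2480×0.543 = 1706.6 kg/h.
caustic fraction in F12 = 0.3702.

0.3702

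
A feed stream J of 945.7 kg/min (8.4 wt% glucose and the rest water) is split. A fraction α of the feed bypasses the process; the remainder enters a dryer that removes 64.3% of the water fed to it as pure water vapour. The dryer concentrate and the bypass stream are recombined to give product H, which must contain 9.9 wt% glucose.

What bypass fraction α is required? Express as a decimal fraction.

0.743

All 945.7×0.084 = 79.439 kg/min of glucose reaches H, so H = 79.439/0.099 = 802.41 kg/min and vapour = 143.29 kg/min.
The evaporator receives (1−α)·945.7 of feed at 0.916 water and removes 0.643 of that water:
0.643×0.916×(1−α)×945.7 = 143.29
(1−α) = 143.29/557.01 = 0.2572;  α = 0.7428.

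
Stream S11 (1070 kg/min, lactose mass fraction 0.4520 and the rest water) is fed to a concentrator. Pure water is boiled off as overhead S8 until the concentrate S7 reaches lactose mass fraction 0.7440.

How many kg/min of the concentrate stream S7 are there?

lactose is conserved: 1070×0.452 = 483.64 kg/min all reports to the concentrate.
Concentrate = 483.64/(target fraction) = 650.05 kg/min.

650.1 kg/min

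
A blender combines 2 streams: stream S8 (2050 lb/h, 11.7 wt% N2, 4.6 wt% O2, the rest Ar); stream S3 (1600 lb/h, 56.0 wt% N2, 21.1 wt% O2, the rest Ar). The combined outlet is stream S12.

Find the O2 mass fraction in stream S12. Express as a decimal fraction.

Total flow out = 2050 + 1600 = 3650 lb/h.
O2 in = 2050×0.046 + 1600×0.211 = 431.9 lb/h.
O2 mass fraction in S12 = 431.9/3650 = 0.118.

0.118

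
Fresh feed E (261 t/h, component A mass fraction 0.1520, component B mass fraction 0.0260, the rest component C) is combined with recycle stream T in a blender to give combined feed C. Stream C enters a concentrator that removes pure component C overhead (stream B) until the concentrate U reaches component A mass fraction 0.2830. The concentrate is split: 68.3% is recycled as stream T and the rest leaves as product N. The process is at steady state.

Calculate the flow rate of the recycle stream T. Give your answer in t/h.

302 t/h

Overall component A balance (none leaves overhead): component A in fresh feed = component A in product, i.e. 261×0.152 = (1−0.683)·U·0.283.
U = 39.672/(0.283×0.317) = 442.22 t/h.
Recycle T = 0.683×442.22 = 302.04 t/h.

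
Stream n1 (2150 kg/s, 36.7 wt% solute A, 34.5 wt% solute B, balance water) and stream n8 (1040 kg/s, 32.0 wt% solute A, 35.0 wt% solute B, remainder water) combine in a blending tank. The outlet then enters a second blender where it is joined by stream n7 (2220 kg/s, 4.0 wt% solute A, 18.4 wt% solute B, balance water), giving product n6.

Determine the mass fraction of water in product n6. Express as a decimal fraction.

0.496

Overall, product flow = 5410 kg/s.
water in = 2150×0.288 + 1040×0.330 + 2220×0.776 = 2685.1 kg/s.
water fraction in n6 = 0.496.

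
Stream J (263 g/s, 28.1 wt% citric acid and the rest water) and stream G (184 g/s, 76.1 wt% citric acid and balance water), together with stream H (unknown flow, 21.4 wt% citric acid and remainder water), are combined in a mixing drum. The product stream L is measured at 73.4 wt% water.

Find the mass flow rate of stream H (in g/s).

Let H be the unknown flow. Total out = 447 + H.
water balance: 233.07 + 0.786·H = 0.734·(447 + H)
(0.786 − 0.734)·H = 0.734×447 − 233.07 = 95.025
H = 95.025 / 0.052 = 1827.4 g/s

1827 g/s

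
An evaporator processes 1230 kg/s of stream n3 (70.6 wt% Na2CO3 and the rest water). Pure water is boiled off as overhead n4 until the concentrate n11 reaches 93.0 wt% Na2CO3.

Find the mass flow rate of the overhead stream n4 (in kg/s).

Na2CO3 is conserved: 1230×0.706 = 868.38 kg/s all reports to the concentrate.
Concentrate = 868.38/(target fraction) = 933.74 kg/s.
Overhead = 1230 − 933.74 = 296.26 kg/s.

296.3 kg/s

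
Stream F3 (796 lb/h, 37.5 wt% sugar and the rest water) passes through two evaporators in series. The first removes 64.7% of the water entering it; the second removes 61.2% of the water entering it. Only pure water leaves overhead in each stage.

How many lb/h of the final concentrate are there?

366.6 lb/h

water in feed = 796×0.625 = 497.5 lb/h.
After stage 1: water left = (1−0.647)×497.5 = 175.62; stream total = 474.12 lb/h.
After stage 2: water left = (1−0.612)×175.62 = 68.14; final concentrate = 366.64 lb/h.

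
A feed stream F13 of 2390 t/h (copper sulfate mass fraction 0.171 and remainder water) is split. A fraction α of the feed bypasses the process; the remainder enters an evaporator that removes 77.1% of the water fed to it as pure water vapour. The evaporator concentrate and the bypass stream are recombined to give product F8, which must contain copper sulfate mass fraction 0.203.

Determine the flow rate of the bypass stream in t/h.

All 2390×0.171 = 408.69 t/h of copper sulfate reaches F8, so F8 = 408.69/0.203 = 2013.3 t/h and vapour = 376.75 t/h.
The evaporator receives (1−α)·2390 of feed at 0.829 water and removes 0.771 of that water:
0.771×0.829×(1−α)×2390 = 376.75
(1−α) = 376.75/1527.6 = 0.2466;  α = 0.7534.
Bypass flow = 0.7534×2390 = 1800.6 t/h.

1801 t/h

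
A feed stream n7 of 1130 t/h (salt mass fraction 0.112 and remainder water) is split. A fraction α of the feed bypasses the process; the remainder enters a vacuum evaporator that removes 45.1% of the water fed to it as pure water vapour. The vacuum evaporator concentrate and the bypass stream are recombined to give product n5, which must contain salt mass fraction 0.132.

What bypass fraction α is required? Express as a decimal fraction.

All 1130×0.112 = 126.56 t/h of salt reaches n5, so n5 = 126.56/0.132 = 958.79 t/h and vapour = 171.21 t/h.
The evaporator receives (1−α)·1130 of feed at 0.888 water and removes 0.451 of that water:
0.451×0.888×(1−α)×1130 = 171.21
(1−α) = 171.21/452.55 = 0.3783;  α = 0.6217.

0.622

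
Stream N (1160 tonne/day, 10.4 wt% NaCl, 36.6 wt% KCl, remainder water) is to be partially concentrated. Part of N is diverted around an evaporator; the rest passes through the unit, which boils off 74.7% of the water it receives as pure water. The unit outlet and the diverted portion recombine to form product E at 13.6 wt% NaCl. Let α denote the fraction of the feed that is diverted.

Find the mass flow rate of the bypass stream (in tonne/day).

470.6 tonne/day

All 1160×0.104 = 120.64 tonne/day of NaCl reaches E, so E = 120.64/0.136 = 887.06 tonne/day and vapour = 272.94 tonne/day.
The evaporator receives (1−α)·1160 of feed at 0.530 water and removes 0.747 of that water:
0.747×0.530×(1−α)×1160 = 272.94
(1−α) = 272.94/459.26 = 0.5943;  α = 0.4057.
Bypass flow = 0.4057×1160 = 470.6 tonne/day.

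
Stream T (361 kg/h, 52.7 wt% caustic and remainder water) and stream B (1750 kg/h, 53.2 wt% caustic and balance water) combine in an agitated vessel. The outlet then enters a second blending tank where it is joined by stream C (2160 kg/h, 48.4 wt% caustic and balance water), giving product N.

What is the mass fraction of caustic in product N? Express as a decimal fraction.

0.5073

Overall, product flow = 4271 kg/h.
caustic in = 361×0.527 + 1750×0.532 + 2160×0.484 = 2166.7 kg/h.
caustic fraction in N = 0.5073.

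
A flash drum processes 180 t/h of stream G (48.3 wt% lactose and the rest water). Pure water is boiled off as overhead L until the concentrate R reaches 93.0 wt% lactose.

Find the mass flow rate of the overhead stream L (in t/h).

lactose is conserved: 180×0.483 = 86.94 t/h all reports to the concentrate.
Concentrate = 86.94/(target fraction) = 93.484 t/h.
Overhead = 180 − 93.484 = 86.516 t/h.

86.52 t/h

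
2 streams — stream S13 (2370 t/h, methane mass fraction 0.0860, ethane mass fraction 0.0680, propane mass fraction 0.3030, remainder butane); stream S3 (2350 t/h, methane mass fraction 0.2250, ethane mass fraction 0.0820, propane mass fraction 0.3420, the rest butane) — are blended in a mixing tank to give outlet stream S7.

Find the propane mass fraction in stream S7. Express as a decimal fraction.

Total flow out = 2370 + 2350 = 4720 t/h.
propane in = 2370×0.303 + 2350×0.342 = 1521.8 t/h.
propane mass fraction in S7 = 1521.8/4720 = 0.3224.

0.3224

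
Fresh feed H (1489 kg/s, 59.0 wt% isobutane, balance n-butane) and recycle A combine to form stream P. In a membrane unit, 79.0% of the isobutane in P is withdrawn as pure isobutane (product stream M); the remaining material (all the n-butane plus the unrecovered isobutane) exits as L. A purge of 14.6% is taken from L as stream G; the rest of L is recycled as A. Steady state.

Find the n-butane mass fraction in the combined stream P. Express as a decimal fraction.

0.796

n-butane enters only via H and leaves only via the purge: 1489×0.410 = 0.146×(n-butane in L), and the membrane unit passes all n-butane, so n-butane in P = n-butane in L = 4181.4 kg/s.
isobutane in P: m_A = 1489×0.590 + (1−0.146)·(1−0.790)·m_A, so m_A = 878.51/0.8207 = 1070.5 kg/s.
P = 1070.5 + 4181.4 = 5251.9 kg/s.
n-butane fraction in P = 4181.4/5251.9 = 0.796.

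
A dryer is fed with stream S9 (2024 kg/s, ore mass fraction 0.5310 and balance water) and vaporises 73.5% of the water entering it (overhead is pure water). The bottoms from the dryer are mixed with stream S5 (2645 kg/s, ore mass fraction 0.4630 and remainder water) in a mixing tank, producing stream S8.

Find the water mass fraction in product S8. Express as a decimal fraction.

0.4210

Vapour removed = 0.735×0.469×2024 = 697.7 kg/s; concentrate = 1326.3 kg/s.
water reaching the mixer = 251.55 (from concentrate) + 2645×0.537 = 1671.9 kg/s.
Product flow = 1326.3 + 2645 = 3971.3 kg/s; water fraction = 0.4210.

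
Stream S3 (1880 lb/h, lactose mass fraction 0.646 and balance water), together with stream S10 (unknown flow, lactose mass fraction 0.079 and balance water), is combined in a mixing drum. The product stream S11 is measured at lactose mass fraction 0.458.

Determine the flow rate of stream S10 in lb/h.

Let S10 be the unknown flow. Total out = 1880 + S10.
lactose balance: 1214.5 + 0.079·S10 = 0.458·(1880 + S10)
(0.079 − 0.458)·S10 = 0.458×1880 − 1214.5 = -353.44
S10 = -353.44 / -0.379 = 932.56 lb/h

932.6 lb/h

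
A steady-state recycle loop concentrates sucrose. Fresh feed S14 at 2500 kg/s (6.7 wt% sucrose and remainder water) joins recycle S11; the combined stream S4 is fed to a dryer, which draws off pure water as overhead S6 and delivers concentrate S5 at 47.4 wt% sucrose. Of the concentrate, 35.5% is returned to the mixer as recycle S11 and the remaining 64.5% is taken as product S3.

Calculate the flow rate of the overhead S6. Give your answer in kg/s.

2147 kg/s

Overall sucrose balance (none leaves overhead): sucrose in fresh feed = sucrose in product, i.e. 2500×0.067 = (1−0.355)·S5·0.474.
S5 = 167.5/(0.474×0.645) = 547.87 kg/s.
Recycle S11 = 0.355×547.87 = 194.49 kg/s.
Combined feed S4 = 2500 + 194.49 = 2694.5 kg/s.
Overhead S6 = S4 − S5 = 2694.5 − 547.87 = 2146.6 kg/s.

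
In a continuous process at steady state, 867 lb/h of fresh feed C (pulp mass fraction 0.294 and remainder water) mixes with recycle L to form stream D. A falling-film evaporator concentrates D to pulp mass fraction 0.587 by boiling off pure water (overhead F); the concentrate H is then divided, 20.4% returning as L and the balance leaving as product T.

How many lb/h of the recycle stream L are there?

Overall pulp balance (none leaves overhead): pulp in fresh feed = pulp in product, i.e. 867×0.294 = (1−0.204)·H·0.587.
H = 254.9/(0.587×0.796) = 545.53 lb/h.
Recycle L = 0.204×545.53 = 111.29 lb/h.

111.3 lb/h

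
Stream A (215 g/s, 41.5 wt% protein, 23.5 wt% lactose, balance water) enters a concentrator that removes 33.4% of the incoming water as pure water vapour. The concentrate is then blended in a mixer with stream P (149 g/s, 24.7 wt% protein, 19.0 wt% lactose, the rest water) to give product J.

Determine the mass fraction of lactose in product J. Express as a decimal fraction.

0.2326

Vapour removed = 0.334×0.350×215 = 25.133 g/s; concentrate = 189.87 g/s.
lactose reaching the mixer = 50.525 (from concentrate) + 149×0.190 = 78.835 g/s.
Product flow = 189.87 + 149 = 338.87 g/s; lactose fraction = 0.2326.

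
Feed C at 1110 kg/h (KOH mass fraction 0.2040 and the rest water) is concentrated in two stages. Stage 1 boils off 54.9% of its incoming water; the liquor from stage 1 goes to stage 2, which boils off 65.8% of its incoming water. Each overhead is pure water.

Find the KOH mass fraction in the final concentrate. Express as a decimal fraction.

water in feed = 1110×0.796 = 883.56 kg/h.
After stage 1: water left = (1−0.549)×883.56 = 398.49; stream total = 624.93 kg/h.
After stage 2: water left = (1−0.658)×398.49 = 136.28; final concentrate = 362.72 kg/h.
KOH fraction = 226.44/362.72 = 0.6243.

0.6243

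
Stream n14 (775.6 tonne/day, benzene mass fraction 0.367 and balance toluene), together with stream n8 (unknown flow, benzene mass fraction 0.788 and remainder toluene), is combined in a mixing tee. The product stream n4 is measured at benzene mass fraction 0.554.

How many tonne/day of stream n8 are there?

Let n8 be the unknown flow. Total out = 775.6 + n8.
benzene balance: 284.65 + 0.788·n8 = 0.554·(775.6 + n8)
(0.788 − 0.554)·n8 = 0.554×775.6 − 284.65 = 145.04
n8 = 145.04 / 0.234 = 619.82 tonne/day

619.8 tonne/day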